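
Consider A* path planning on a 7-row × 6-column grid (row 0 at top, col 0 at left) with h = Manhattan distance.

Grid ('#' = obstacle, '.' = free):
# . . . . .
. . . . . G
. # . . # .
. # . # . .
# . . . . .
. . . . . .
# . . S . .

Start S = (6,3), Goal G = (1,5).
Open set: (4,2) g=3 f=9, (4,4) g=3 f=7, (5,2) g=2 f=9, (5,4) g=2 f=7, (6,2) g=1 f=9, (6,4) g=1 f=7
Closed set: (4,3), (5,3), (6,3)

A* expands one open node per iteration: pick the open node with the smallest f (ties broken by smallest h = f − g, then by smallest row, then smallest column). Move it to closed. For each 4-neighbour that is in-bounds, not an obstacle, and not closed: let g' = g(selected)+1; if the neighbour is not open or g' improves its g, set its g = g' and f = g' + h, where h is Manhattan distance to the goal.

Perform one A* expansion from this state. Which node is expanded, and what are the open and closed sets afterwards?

expanded=(4,4); open=[(3,4) g=4 f=7, (4,2) g=3 f=9, (4,5) g=4 f=7, (5,2) g=2 f=9, (5,4) g=2 f=7, (6,2) g=1 f=9, (6,4) g=1 f=7]; closed=[(4,3), (4,4), (5,3), (6,3)]

step 1: expand (4,4) (f=7, h=4) → closed; open now [(3,4) g=4 f=7, (4,2) g=3 f=9, (4,5) g=4 f=7, (5,2) g=2 f=9, (5,4) g=2 f=7, (6,2) g=1 f=9, (6,4) g=1 f=7]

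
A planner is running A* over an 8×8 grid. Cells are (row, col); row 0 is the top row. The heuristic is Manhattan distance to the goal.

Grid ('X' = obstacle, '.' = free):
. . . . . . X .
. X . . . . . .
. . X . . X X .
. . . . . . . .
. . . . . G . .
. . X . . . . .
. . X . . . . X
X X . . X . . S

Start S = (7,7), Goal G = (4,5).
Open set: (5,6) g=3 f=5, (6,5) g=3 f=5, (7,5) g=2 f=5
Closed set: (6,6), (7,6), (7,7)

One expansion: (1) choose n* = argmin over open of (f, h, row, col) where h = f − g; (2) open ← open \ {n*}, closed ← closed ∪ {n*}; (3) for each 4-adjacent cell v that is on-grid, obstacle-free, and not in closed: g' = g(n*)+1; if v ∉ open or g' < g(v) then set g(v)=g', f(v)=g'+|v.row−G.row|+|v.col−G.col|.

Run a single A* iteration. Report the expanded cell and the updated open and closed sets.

step 1: expand (5,6) (f=5, h=2) → closed; open now [(4,6) g=4 f=5, (5,5) g=4 f=5, (5,7) g=4 f=7, (6,5) g=3 f=5, (7,5) g=2 f=5]

expanded=(5,6); open=[(4,6) g=4 f=5, (5,5) g=4 f=5, (5,7) g=4 f=7, (6,5) g=3 f=5, (7,5) g=2 f=5]; closed=[(5,6), (6,6), (7,6), (7,7)]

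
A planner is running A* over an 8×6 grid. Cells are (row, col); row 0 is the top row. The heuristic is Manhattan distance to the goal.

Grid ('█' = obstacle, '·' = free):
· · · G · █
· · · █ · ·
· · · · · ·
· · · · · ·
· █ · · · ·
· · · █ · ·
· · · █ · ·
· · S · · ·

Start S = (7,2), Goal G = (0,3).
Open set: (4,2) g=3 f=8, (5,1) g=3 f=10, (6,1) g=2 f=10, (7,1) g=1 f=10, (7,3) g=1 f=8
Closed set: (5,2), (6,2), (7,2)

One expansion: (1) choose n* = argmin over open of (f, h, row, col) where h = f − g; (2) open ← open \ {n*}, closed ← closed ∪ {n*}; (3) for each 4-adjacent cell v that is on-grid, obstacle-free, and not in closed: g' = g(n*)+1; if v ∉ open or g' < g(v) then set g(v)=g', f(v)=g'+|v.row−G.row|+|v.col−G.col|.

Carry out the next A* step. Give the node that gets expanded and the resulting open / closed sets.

step 1: expand (4,2) (f=8, h=5) → closed; open now [(3,2) g=4 f=8, (4,3) g=4 f=8, (5,1) g=3 f=10, (6,1) g=2 f=10, (7,1) g=1 f=10, (7,3) g=1 f=8]

expanded=(4,2); open=[(3,2) g=4 f=8, (4,3) g=4 f=8, (5,1) g=3 f=10, (6,1) g=2 f=10, (7,1) g=1 f=10, (7,3) g=1 f=8]; closed=[(4,2), (5,2), (6,2), (7,2)]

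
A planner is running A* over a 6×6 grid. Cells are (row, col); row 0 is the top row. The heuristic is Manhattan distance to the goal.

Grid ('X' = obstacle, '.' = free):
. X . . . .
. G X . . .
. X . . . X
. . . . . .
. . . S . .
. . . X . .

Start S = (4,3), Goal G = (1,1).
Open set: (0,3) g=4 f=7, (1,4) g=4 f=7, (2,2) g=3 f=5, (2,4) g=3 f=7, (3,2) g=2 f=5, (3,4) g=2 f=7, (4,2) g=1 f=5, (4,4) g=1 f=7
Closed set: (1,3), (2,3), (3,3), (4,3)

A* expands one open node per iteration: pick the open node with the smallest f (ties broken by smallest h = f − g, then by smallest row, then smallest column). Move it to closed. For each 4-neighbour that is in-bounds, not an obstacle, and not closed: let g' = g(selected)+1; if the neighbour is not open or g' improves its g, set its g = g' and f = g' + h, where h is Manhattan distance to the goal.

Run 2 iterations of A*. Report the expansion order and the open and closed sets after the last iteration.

order=[(2,2) → (3,2)]; open=[(0,3) g=4 f=7, (1,4) g=4 f=7, (2,4) g=3 f=7, (3,1) g=3 f=5, (3,4) g=2 f=7, (4,2) g=1 f=5, (4,4) g=1 f=7]; closed=[(1,3), (2,2), (2,3), (3,2), (3,3), (4,3)]

step 1: expand (2,2) (f=5, h=2) → closed; open now [(0,3) g=4 f=7, (1,4) g=4 f=7, (2,4) g=3 f=7, (3,2) g=2 f=5, (3,4) g=2 f=7, (4,2) g=1 f=5, (4,4) g=1 f=7]
step 2: expand (3,2) (f=5, h=3) → closed; open now [(0,3) g=4 f=7, (1,4) g=4 f=7, (2,4) g=3 f=7, (3,1) g=3 f=5, (3,4) g=2 f=7, (4,2) g=1 f=5, (4,4) g=1 f=7]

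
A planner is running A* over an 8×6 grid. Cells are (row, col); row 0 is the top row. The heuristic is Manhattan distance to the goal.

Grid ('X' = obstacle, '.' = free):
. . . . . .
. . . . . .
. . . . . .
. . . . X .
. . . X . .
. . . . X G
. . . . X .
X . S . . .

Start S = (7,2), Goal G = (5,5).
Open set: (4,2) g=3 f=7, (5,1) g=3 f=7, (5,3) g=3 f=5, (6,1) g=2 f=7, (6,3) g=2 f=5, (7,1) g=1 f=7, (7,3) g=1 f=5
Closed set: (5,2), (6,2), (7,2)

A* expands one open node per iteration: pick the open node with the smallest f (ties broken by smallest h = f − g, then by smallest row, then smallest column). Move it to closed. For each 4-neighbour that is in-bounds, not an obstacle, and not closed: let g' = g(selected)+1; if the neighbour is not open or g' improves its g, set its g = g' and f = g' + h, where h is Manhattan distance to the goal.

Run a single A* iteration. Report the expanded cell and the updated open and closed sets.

step 1: expand (5,3) (f=5, h=2) → closed; open now [(4,2) g=3 f=7, (5,1) g=3 f=7, (6,1) g=2 f=7, (6,3) g=2 f=5, (7,1) g=1 f=7, (7,3) g=1 f=5]

expanded=(5,3); open=[(4,2) g=3 f=7, (5,1) g=3 f=7, (6,1) g=2 f=7, (6,3) g=2 f=5, (7,1) g=1 f=7, (7,3) g=1 f=5]; closed=[(5,2), (5,3), (6,2), (7,2)]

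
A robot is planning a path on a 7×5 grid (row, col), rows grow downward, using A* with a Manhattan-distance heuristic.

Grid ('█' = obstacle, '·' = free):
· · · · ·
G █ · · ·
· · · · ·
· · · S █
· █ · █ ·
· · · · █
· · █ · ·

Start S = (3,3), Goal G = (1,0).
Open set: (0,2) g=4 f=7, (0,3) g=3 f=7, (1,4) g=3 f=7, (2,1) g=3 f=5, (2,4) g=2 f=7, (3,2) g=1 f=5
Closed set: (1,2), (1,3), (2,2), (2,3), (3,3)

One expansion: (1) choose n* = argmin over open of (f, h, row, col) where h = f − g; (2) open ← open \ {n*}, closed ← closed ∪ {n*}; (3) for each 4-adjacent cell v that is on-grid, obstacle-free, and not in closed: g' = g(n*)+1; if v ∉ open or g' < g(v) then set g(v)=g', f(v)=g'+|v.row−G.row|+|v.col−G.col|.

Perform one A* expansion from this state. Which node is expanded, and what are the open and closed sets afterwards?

step 1: expand (2,1) (f=5, h=2) → closed; open now [(0,2) g=4 f=7, (0,3) g=3 f=7, (1,4) g=3 f=7, (2,0) g=4 f=5, (2,4) g=2 f=7, (3,1) g=4 f=7, (3,2) g=1 f=5]

expanded=(2,1); open=[(0,2) g=4 f=7, (0,3) g=3 f=7, (1,4) g=3 f=7, (2,0) g=4 f=5, (2,4) g=2 f=7, (3,1) g=4 f=7, (3,2) g=1 f=5]; closed=[(1,2), (1,3), (2,1), (2,2), (2,3), (3,3)]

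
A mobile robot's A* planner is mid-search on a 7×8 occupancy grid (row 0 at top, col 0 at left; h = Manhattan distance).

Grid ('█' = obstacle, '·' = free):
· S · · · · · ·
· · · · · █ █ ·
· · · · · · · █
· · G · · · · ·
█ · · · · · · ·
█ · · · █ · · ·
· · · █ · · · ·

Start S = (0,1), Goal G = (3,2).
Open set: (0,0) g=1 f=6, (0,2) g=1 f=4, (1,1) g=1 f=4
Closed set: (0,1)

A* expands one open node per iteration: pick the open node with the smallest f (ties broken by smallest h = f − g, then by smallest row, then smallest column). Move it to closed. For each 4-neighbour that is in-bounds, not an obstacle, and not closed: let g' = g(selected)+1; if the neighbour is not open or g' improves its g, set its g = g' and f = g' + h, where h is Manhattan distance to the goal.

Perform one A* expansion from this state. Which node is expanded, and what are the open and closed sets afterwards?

expanded=(0,2); open=[(0,0) g=1 f=6, (0,3) g=2 f=6, (1,1) g=1 f=4, (1,2) g=2 f=4]; closed=[(0,1), (0,2)]

step 1: expand (0,2) (f=4, h=3) → closed; open now [(0,0) g=1 f=6, (0,3) g=2 f=6, (1,1) g=1 f=4, (1,2) g=2 f=4]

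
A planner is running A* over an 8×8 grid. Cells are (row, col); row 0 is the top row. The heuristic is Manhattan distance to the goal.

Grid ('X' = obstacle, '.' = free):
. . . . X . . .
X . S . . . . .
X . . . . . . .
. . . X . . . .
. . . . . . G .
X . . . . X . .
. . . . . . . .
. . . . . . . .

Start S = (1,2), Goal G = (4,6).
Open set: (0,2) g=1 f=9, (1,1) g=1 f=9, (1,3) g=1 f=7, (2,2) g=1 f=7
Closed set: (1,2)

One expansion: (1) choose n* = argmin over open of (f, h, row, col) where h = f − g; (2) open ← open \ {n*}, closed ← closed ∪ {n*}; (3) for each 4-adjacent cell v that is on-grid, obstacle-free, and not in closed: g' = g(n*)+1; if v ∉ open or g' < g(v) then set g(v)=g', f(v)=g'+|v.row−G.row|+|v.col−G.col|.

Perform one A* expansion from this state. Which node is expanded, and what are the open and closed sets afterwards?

step 1: expand (1,3) (f=7, h=6) → closed; open now [(0,2) g=1 f=9, (0,3) g=2 f=9, (1,1) g=1 f=9, (1,4) g=2 f=7, (2,2) g=1 f=7, (2,3) g=2 f=7]

expanded=(1,3); open=[(0,2) g=1 f=9, (0,3) g=2 f=9, (1,1) g=1 f=9, (1,4) g=2 f=7, (2,2) g=1 f=7, (2,3) g=2 f=7]; closed=[(1,2), (1,3)]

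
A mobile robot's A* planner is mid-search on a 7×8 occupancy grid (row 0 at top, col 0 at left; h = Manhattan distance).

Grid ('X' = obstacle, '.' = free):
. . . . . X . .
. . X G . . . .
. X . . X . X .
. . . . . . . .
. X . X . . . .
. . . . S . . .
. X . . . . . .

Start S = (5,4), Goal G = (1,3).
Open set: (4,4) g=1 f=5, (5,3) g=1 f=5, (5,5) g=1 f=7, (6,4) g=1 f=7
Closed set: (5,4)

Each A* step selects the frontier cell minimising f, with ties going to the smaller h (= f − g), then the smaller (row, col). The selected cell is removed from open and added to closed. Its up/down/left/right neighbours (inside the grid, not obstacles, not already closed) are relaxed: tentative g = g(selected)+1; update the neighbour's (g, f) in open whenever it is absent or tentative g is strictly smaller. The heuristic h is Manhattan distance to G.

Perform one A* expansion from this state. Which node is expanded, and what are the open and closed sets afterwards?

step 1: expand (4,4) (f=5, h=4) → closed; open now [(3,4) g=2 f=5, (4,5) g=2 f=7, (5,3) g=1 f=5, (5,5) g=1 f=7, (6,4) g=1 f=7]

expanded=(4,4); open=[(3,4) g=2 f=5, (4,5) g=2 f=7, (5,3) g=1 f=5, (5,5) g=1 f=7, (6,4) g=1 f=7]; closed=[(4,4), (5,4)]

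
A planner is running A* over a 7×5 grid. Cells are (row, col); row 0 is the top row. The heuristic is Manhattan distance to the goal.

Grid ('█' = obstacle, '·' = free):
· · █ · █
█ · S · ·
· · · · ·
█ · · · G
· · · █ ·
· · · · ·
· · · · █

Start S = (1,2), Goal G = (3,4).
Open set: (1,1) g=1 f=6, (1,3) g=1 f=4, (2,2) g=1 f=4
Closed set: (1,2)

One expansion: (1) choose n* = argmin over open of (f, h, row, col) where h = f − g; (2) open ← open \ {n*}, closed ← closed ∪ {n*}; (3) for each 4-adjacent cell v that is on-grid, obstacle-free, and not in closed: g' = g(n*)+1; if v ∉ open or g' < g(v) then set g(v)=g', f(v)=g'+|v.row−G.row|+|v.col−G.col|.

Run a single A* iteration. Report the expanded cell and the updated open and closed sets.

step 1: expand (1,3) (f=4, h=3) → closed; open now [(0,3) g=2 f=6, (1,1) g=1 f=6, (1,4) g=2 f=4, (2,2) g=1 f=4, (2,3) g=2 f=4]

expanded=(1,3); open=[(0,3) g=2 f=6, (1,1) g=1 f=6, (1,4) g=2 f=4, (2,2) g=1 f=4, (2,3) g=2 f=4]; closed=[(1,2), (1,3)]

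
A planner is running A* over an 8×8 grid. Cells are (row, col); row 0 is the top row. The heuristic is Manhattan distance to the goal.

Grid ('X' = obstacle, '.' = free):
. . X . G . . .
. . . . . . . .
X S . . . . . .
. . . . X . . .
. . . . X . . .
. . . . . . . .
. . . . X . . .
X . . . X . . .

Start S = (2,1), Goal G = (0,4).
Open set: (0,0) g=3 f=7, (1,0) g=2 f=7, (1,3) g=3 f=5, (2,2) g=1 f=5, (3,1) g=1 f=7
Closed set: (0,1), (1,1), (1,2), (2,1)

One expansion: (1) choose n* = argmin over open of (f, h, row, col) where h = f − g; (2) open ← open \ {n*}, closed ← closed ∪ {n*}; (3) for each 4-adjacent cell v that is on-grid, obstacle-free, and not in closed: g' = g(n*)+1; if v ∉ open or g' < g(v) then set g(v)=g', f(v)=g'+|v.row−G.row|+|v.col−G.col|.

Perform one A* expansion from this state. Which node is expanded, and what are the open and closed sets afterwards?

step 1: expand (1,3) (f=5, h=2) → closed; open now [(0,0) g=3 f=7, (0,3) g=4 f=5, (1,0) g=2 f=7, (1,4) g=4 f=5, (2,2) g=1 f=5, (2,3) g=4 f=7, (3,1) g=1 f=7]

expanded=(1,3); open=[(0,0) g=3 f=7, (0,3) g=4 f=5, (1,0) g=2 f=7, (1,4) g=4 f=5, (2,2) g=1 f=5, (2,3) g=4 f=7, (3,1) g=1 f=7]; closed=[(0,1), (1,1), (1,2), (1,3), (2,1)]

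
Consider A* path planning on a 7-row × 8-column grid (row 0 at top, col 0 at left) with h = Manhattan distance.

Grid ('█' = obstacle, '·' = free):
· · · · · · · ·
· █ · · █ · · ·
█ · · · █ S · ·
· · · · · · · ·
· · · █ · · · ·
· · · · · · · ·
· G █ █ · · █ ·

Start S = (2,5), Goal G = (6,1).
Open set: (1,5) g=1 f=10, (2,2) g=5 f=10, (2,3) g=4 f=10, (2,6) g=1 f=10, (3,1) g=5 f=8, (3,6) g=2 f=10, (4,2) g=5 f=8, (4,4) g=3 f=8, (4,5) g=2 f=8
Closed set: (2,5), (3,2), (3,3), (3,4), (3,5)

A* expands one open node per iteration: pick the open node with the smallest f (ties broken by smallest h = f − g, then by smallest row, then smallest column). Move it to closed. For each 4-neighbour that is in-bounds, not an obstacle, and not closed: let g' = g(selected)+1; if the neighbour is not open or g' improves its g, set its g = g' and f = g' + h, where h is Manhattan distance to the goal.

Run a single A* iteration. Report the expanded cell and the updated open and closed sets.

step 1: expand (3,1) (f=8, h=3) → closed; open now [(1,5) g=1 f=10, (2,1) g=6 f=10, (2,2) g=5 f=10, (2,3) g=4 f=10, (2,6) g=1 f=10, (3,0) g=6 f=10, (3,6) g=2 f=10, (4,1) g=6 f=8, (4,2) g=5 f=8, (4,4) g=3 f=8, (4,5) g=2 f=8]

expanded=(3,1); open=[(1,5) g=1 f=10, (2,1) g=6 f=10, (2,2) g=5 f=10, (2,3) g=4 f=10, (2,6) g=1 f=10, (3,0) g=6 f=10, (3,6) g=2 f=10, (4,1) g=6 f=8, (4,2) g=5 f=8, (4,4) g=3 f=8, (4,5) g=2 f=8]; closed=[(2,5), (3,1), (3,2), (3,3), (3,4), (3,5)]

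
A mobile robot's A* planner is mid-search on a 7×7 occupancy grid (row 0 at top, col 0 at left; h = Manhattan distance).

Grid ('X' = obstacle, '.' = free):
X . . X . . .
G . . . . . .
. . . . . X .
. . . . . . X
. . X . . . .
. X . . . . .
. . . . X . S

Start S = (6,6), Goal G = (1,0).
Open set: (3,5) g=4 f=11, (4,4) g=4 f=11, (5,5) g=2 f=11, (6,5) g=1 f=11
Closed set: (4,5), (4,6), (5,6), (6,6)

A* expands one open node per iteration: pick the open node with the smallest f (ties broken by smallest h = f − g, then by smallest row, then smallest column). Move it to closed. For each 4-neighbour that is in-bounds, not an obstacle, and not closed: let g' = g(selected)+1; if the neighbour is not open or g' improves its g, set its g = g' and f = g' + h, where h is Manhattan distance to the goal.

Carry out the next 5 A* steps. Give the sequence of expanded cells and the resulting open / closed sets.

order=[(3,5) → (3,4) → (2,4) → (1,4) → (1,3)]; open=[(0,4) g=8 f=13, (1,2) g=9 f=11, (1,5) g=8 f=13, (2,3) g=7 f=11, (3,3) g=6 f=11, (4,4) g=4 f=11, (5,5) g=2 f=11, (6,5) g=1 f=11]; closed=[(1,3), (1,4), (2,4), (3,4), (3,5), (4,5), (4,6), (5,6), (6,6)]

step 1: expand (3,5) (f=11, h=7) → closed; open now [(3,4) g=5 f=11, (4,4) g=4 f=11, (5,5) g=2 f=11, (6,5) g=1 f=11]
step 2: expand (3,4) (f=11, h=6) → closed; open now [(2,4) g=6 f=11, (3,3) g=6 f=11, (4,4) g=4 f=11, (5,5) g=2 f=11, (6,5) g=1 f=11]
step 3: expand (2,4) (f=11, h=5) → closed; open now [(1,4) g=7 f=11, (2,3) g=7 f=11, (3,3) g=6 f=11, (4,4) g=4 f=11, (5,5) g=2 f=11, (6,5) g=1 f=11]
step 4: expand (1,4) (f=11, h=4) → closed; open now [(0,4) g=8 f=13, (1,3) g=8 f=11, (1,5) g=8 f=13, (2,3) g=7 f=11, (3,3) g=6 f=11, (4,4) g=4 f=11, (5,5) g=2 f=11, (6,5) g=1 f=11]
step 5: expand (1,3) (f=11, h=3) → closed; open now [(0,4) g=8 f=13, (1,2) g=9 f=11, (1,5) g=8 f=13, (2,3) g=7 f=11, (3,3) g=6 f=11, (4,4) g=4 f=11, (5,5) g=2 f=11, (6,5) g=1 f=11]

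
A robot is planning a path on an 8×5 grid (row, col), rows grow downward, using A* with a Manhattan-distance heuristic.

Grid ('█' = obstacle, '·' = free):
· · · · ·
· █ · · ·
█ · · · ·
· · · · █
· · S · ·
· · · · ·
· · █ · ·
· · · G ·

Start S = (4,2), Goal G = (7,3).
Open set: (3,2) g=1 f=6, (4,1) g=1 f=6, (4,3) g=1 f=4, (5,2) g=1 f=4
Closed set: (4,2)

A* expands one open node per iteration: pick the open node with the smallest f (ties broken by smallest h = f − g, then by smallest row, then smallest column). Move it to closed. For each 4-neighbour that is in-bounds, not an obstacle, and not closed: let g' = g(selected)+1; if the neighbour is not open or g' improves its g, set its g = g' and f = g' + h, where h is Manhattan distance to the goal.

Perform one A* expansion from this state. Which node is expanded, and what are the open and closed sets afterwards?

step 1: expand (4,3) (f=4, h=3) → closed; open now [(3,2) g=1 f=6, (3,3) g=2 f=6, (4,1) g=1 f=6, (4,4) g=2 f=6, (5,2) g=1 f=4, (5,3) g=2 f=4]

expanded=(4,3); open=[(3,2) g=1 f=6, (3,3) g=2 f=6, (4,1) g=1 f=6, (4,4) g=2 f=6, (5,2) g=1 f=4, (5,3) g=2 f=4]; closed=[(4,2), (4,3)]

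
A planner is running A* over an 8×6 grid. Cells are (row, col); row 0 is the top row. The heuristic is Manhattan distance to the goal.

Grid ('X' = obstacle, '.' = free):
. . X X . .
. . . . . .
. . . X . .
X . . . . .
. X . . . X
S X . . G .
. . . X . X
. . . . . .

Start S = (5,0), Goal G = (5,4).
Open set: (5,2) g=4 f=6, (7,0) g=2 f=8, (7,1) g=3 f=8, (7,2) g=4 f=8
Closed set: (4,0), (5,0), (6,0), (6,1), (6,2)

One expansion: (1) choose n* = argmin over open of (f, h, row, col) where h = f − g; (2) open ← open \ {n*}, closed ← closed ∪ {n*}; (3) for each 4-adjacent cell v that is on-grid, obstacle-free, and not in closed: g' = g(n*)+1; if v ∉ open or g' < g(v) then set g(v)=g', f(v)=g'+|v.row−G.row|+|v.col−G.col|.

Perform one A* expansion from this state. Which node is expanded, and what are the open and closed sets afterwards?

expanded=(5,2); open=[(4,2) g=5 f=8, (5,3) g=5 f=6, (7,0) g=2 f=8, (7,1) g=3 f=8, (7,2) g=4 f=8]; closed=[(4,0), (5,0), (5,2), (6,0), (6,1), (6,2)]

step 1: expand (5,2) (f=6, h=2) → closed; open now [(4,2) g=5 f=8, (5,3) g=5 f=6, (7,0) g=2 f=8, (7,1) g=3 f=8, (7,2) g=4 f=8]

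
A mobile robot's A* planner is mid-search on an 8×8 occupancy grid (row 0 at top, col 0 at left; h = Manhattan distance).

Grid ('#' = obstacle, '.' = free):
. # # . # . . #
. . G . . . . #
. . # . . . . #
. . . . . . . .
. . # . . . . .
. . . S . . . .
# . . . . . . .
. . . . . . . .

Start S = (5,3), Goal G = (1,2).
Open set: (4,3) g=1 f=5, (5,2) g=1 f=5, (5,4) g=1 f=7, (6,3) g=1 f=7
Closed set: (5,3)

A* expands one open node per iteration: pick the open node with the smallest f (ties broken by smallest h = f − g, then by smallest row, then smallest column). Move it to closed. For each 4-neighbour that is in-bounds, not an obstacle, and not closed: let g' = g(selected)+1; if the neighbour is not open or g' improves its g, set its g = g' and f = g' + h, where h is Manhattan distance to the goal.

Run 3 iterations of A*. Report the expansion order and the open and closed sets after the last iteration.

step 1: expand (4,3) (f=5, h=4) → closed; open now [(3,3) g=2 f=5, (4,4) g=2 f=7, (5,2) g=1 f=5, (5,4) g=1 f=7, (6,3) g=1 f=7]
step 2: expand (3,3) (f=5, h=3) → closed; open now [(2,3) g=3 f=5, (3,2) g=3 f=5, (3,4) g=3 f=7, (4,4) g=2 f=7, (5,2) g=1 f=5, (5,4) g=1 f=7, (6,3) g=1 f=7]
step 3: expand (2,3) (f=5, h=2) → closed; open now [(1,3) g=4 f=5, (2,4) g=4 f=7, (3,2) g=3 f=5, (3,4) g=3 f=7, (4,4) g=2 f=7, (5,2) g=1 f=5, (5,4) g=1 f=7, (6,3) g=1 f=7]

order=[(4,3) → (3,3) → (2,3)]; open=[(1,3) g=4 f=5, (2,4) g=4 f=7, (3,2) g=3 f=5, (3,4) g=3 f=7, (4,4) g=2 f=7, (5,2) g=1 f=5, (5,4) g=1 f=7, (6,3) g=1 f=7]; closed=[(2,3), (3,3), (4,3), (5,3)]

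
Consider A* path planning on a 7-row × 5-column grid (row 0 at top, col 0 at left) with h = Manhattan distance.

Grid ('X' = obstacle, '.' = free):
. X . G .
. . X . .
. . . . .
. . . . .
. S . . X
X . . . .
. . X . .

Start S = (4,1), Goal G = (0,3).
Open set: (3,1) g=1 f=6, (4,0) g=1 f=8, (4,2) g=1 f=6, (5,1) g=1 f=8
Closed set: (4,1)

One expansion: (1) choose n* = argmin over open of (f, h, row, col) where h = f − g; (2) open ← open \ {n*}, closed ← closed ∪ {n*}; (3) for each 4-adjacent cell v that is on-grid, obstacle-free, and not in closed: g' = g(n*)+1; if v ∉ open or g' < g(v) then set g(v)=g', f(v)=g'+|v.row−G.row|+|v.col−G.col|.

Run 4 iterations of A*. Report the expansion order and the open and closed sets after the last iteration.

order=[(3,1) → (2,1) → (1,1) → (2,2)]; open=[(1,0) g=4 f=8, (2,0) g=3 f=8, (2,3) g=4 f=6, (3,0) g=2 f=8, (3,2) g=2 f=6, (4,0) g=1 f=8, (4,2) g=1 f=6, (5,1) g=1 f=8]; closed=[(1,1), (2,1), (2,2), (3,1), (4,1)]

step 1: expand (3,1) (f=6, h=5) → closed; open now [(2,1) g=2 f=6, (3,0) g=2 f=8, (3,2) g=2 f=6, (4,0) g=1 f=8, (4,2) g=1 f=6, (5,1) g=1 f=8]
step 2: expand (2,1) (f=6, h=4) → closed; open now [(1,1) g=3 f=6, (2,0) g=3 f=8, (2,2) g=3 f=6, (3,0) g=2 f=8, (3,2) g=2 f=6, (4,0) g=1 f=8, (4,2) g=1 f=6, (5,1) g=1 f=8]
step 3: expand (1,1) (f=6, h=3) → closed; open now [(1,0) g=4 f=8, (2,0) g=3 f=8, (2,2) g=3 f=6, (3,0) g=2 f=8, (3,2) g=2 f=6, (4,0) g=1 f=8, (4,2) g=1 f=6, (5,1) g=1 f=8]
step 4: expand (2,2) (f=6, h=3) → closed; open now [(1,0) g=4 f=8, (2,0) g=3 f=8, (2,3) g=4 f=6, (3,0) g=2 f=8, (3,2) g=2 f=6, (4,0) g=1 f=8, (4,2) g=1 f=6, (5,1) g=1 f=8]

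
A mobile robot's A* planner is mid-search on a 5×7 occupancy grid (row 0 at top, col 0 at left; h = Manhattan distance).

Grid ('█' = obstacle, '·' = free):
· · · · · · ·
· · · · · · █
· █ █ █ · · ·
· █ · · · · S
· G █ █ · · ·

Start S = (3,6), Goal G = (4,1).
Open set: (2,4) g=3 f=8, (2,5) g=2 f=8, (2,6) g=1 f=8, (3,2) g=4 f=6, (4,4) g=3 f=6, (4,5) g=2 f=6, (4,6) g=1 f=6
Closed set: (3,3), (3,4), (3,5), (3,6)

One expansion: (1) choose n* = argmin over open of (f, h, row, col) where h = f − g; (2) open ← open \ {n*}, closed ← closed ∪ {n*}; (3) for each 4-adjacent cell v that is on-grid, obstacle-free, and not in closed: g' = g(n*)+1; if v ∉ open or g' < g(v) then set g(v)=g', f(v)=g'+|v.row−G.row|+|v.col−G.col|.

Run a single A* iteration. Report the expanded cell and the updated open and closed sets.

step 1: expand (3,2) (f=6, h=2) → closed; open now [(2,4) g=3 f=8, (2,5) g=2 f=8, (2,6) g=1 f=8, (4,4) g=3 f=6, (4,5) g=2 f=6, (4,6) g=1 f=6]

expanded=(3,2); open=[(2,4) g=3 f=8, (2,5) g=2 f=8, (2,6) g=1 f=8, (4,4) g=3 f=6, (4,5) g=2 f=6, (4,6) g=1 f=6]; closed=[(3,2), (3,3), (3,4), (3,5), (3,6)]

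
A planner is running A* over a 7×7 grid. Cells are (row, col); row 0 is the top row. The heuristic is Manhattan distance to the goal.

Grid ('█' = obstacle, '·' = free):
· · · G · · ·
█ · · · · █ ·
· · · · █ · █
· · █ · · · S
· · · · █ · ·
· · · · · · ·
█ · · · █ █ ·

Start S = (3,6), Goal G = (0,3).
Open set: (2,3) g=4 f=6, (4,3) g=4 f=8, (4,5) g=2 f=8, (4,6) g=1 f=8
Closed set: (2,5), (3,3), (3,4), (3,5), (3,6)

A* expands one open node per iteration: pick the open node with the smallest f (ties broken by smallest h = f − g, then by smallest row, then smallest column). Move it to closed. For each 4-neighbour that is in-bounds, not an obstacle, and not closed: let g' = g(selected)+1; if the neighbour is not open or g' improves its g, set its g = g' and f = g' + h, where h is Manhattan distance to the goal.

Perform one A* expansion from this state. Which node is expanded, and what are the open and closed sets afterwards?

expanded=(2,3); open=[(1,3) g=5 f=6, (2,2) g=5 f=8, (4,3) g=4 f=8, (4,5) g=2 f=8, (4,6) g=1 f=8]; closed=[(2,3), (2,5), (3,3), (3,4), (3,5), (3,6)]

step 1: expand (2,3) (f=6, h=2) → closed; open now [(1,3) g=5 f=6, (2,2) g=5 f=8, (4,3) g=4 f=8, (4,5) g=2 f=8, (4,6) g=1 f=8]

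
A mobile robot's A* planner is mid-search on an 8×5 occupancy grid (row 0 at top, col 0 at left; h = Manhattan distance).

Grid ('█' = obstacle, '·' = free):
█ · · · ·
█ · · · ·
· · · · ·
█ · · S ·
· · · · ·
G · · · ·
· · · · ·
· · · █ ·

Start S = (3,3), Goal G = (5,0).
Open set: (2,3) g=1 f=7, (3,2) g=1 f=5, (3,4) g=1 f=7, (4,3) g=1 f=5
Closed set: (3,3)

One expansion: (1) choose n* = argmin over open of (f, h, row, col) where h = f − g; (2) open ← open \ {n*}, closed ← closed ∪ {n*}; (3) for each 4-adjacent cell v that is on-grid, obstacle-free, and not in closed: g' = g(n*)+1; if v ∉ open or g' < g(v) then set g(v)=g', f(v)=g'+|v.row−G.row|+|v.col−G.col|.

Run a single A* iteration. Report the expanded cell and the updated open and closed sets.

expanded=(3,2); open=[(2,2) g=2 f=7, (2,3) g=1 f=7, (3,1) g=2 f=5, (3,4) g=1 f=7, (4,2) g=2 f=5, (4,3) g=1 f=5]; closed=[(3,2), (3,3)]

step 1: expand (3,2) (f=5, h=4) → closed; open now [(2,2) g=2 f=7, (2,3) g=1 f=7, (3,1) g=2 f=5, (3,4) g=1 f=7, (4,2) g=2 f=5, (4,3) g=1 f=5]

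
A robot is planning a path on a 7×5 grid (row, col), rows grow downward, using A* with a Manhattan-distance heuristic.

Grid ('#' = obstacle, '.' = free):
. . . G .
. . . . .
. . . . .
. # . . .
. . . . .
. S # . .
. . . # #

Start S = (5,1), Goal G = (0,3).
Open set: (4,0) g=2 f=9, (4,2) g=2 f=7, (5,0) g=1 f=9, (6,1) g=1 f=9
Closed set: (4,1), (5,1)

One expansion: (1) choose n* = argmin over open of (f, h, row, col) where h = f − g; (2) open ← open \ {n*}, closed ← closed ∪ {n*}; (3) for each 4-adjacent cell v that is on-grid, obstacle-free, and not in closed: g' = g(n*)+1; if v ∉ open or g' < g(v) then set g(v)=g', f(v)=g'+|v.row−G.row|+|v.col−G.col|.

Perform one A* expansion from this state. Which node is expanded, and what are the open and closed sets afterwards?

expanded=(4,2); open=[(3,2) g=3 f=7, (4,0) g=2 f=9, (4,3) g=3 f=7, (5,0) g=1 f=9, (6,1) g=1 f=9]; closed=[(4,1), (4,2), (5,1)]

step 1: expand (4,2) (f=7, h=5) → closed; open now [(3,2) g=3 f=7, (4,0) g=2 f=9, (4,3) g=3 f=7, (5,0) g=1 f=9, (6,1) g=1 f=9]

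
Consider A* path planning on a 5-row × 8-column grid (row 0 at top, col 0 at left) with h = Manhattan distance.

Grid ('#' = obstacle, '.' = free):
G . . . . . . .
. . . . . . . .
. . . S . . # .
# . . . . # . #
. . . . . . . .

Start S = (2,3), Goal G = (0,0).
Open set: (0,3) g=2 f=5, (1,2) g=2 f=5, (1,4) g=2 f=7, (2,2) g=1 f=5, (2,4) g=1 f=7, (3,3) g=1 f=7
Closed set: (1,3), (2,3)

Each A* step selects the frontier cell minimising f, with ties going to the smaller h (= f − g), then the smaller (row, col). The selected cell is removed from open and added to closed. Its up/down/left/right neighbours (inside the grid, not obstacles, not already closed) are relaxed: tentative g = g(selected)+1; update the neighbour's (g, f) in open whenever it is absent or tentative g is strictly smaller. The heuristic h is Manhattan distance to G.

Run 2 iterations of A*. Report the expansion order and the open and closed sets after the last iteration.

order=[(0,3) → (0,2)]; open=[(0,1) g=4 f=5, (0,4) g=3 f=7, (1,2) g=2 f=5, (1,4) g=2 f=7, (2,2) g=1 f=5, (2,4) g=1 f=7, (3,3) g=1 f=7]; closed=[(0,2), (0,3), (1,3), (2,3)]

step 1: expand (0,3) (f=5, h=3) → closed; open now [(0,2) g=3 f=5, (0,4) g=3 f=7, (1,2) g=2 f=5, (1,4) g=2 f=7, (2,2) g=1 f=5, (2,4) g=1 f=7, (3,3) g=1 f=7]
step 2: expand (0,2) (f=5, h=2) → closed; open now [(0,1) g=4 f=5, (0,4) g=3 f=7, (1,2) g=2 f=5, (1,4) g=2 f=7, (2,2) g=1 f=5, (2,4) g=1 f=7, (3,3) g=1 f=7]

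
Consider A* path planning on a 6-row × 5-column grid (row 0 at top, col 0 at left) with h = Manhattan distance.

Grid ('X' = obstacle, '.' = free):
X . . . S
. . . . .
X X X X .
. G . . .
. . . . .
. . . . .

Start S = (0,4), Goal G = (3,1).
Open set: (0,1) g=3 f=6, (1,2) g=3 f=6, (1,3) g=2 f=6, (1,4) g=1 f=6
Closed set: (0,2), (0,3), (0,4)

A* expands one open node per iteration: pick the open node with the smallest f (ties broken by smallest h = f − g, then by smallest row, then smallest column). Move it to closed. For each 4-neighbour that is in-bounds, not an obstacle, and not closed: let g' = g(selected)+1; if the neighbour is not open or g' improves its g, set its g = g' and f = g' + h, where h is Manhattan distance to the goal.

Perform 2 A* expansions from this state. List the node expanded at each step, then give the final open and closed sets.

order=[(0,1) → (1,1)]; open=[(1,0) g=5 f=8, (1,2) g=3 f=6, (1,3) g=2 f=6, (1,4) g=1 f=6]; closed=[(0,1), (0,2), (0,3), (0,4), (1,1)]

step 1: expand (0,1) (f=6, h=3) → closed; open now [(1,1) g=4 f=6, (1,2) g=3 f=6, (1,3) g=2 f=6, (1,4) g=1 f=6]
step 2: expand (1,1) (f=6, h=2) → closed; open now [(1,0) g=5 f=8, (1,2) g=3 f=6, (1,3) g=2 f=6, (1,4) g=1 f=6]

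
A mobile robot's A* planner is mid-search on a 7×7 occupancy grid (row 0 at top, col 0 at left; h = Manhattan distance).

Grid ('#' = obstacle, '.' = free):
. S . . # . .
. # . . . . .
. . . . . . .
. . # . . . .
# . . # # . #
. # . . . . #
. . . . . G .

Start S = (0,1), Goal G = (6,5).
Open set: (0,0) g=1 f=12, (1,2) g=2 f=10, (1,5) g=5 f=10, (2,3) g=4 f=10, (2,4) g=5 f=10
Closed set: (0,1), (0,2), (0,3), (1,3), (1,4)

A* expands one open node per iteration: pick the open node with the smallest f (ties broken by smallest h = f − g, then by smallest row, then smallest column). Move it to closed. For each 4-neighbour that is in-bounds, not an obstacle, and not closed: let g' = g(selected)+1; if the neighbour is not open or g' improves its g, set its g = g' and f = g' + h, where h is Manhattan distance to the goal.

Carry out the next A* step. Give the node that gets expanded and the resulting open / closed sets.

step 1: expand (1,5) (f=10, h=5) → closed; open now [(0,0) g=1 f=12, (0,5) g=6 f=12, (1,2) g=2 f=10, (1,6) g=6 f=12, (2,3) g=4 f=10, (2,4) g=5 f=10, (2,5) g=6 f=10]

expanded=(1,5); open=[(0,0) g=1 f=12, (0,5) g=6 f=12, (1,2) g=2 f=10, (1,6) g=6 f=12, (2,3) g=4 f=10, (2,4) g=5 f=10, (2,5) g=6 f=10]; closed=[(0,1), (0,2), (0,3), (1,3), (1,4), (1,5)]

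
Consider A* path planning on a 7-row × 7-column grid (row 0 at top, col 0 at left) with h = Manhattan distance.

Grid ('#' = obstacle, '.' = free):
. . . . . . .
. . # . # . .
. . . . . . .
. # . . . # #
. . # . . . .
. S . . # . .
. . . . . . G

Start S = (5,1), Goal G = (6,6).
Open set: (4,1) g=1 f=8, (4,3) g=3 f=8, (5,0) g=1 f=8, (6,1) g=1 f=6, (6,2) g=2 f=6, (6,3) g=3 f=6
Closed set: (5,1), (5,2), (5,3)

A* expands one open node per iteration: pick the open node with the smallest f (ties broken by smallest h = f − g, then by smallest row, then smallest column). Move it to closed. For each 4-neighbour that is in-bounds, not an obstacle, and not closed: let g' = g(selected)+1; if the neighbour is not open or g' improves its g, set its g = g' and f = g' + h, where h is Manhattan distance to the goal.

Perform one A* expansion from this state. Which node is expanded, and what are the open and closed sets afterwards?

step 1: expand (6,3) (f=6, h=3) → closed; open now [(4,1) g=1 f=8, (4,3) g=3 f=8, (5,0) g=1 f=8, (6,1) g=1 f=6, (6,2) g=2 f=6, (6,4) g=4 f=6]

expanded=(6,3); open=[(4,1) g=1 f=8, (4,3) g=3 f=8, (5,0) g=1 f=8, (6,1) g=1 f=6, (6,2) g=2 f=6, (6,4) g=4 f=6]; closed=[(5,1), (5,2), (5,3), (6,3)]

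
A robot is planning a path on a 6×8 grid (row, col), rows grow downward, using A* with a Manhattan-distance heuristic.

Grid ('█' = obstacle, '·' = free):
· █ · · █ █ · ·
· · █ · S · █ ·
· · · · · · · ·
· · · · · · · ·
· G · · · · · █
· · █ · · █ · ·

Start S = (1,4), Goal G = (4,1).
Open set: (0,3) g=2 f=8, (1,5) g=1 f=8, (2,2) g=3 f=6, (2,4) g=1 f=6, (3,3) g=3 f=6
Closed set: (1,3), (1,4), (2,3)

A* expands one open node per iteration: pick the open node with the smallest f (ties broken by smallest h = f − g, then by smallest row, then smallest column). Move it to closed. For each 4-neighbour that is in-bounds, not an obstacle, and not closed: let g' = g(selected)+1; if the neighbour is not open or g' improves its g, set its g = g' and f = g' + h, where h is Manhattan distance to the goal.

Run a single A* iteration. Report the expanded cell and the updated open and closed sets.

expanded=(2,2); open=[(0,3) g=2 f=8, (1,5) g=1 f=8, (2,1) g=4 f=6, (2,4) g=1 f=6, (3,2) g=4 f=6, (3,3) g=3 f=6]; closed=[(1,3), (1,4), (2,2), (2,3)]

step 1: expand (2,2) (f=6, h=3) → closed; open now [(0,3) g=2 f=8, (1,5) g=1 f=8, (2,1) g=4 f=6, (2,4) g=1 f=6, (3,2) g=4 f=6, (3,3) g=3 f=6]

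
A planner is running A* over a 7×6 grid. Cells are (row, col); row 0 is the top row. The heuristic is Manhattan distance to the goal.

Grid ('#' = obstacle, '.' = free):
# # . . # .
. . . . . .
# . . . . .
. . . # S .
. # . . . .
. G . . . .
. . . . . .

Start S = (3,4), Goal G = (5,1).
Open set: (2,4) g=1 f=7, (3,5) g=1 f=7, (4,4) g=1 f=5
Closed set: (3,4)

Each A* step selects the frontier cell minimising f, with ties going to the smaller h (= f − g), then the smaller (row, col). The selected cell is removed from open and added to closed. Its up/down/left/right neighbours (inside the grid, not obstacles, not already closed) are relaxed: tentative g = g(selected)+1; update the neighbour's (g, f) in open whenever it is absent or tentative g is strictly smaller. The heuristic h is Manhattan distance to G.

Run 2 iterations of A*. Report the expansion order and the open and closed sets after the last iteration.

order=[(4,4) → (4,3)]; open=[(2,4) g=1 f=7, (3,5) g=1 f=7, (4,2) g=3 f=5, (4,5) g=2 f=7, (5,3) g=3 f=5, (5,4) g=2 f=5]; closed=[(3,4), (4,3), (4,4)]

step 1: expand (4,4) (f=5, h=4) → closed; open now [(2,4) g=1 f=7, (3,5) g=1 f=7, (4,3) g=2 f=5, (4,5) g=2 f=7, (5,4) g=2 f=5]
step 2: expand (4,3) (f=5, h=3) → closed; open now [(2,4) g=1 f=7, (3,5) g=1 f=7, (4,2) g=3 f=5, (4,5) g=2 f=7, (5,3) g=3 f=5, (5,4) g=2 f=5]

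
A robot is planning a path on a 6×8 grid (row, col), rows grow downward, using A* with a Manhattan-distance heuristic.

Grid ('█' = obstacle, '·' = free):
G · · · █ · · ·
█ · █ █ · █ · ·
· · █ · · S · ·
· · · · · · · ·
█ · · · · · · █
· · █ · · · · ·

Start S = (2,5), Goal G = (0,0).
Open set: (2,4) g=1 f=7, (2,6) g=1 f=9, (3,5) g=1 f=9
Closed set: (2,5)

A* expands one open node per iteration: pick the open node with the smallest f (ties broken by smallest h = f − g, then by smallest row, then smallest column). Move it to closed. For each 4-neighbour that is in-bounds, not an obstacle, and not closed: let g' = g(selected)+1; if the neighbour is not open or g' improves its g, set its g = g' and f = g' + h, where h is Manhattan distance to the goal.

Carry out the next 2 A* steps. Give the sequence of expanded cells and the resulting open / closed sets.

order=[(2,4) → (1,4)]; open=[(2,3) g=2 f=7, (2,6) g=1 f=9, (3,4) g=2 f=9, (3,5) g=1 f=9]; closed=[(1,4), (2,4), (2,5)]

step 1: expand (2,4) (f=7, h=6) → closed; open now [(1,4) g=2 f=7, (2,3) g=2 f=7, (2,6) g=1 f=9, (3,4) g=2 f=9, (3,5) g=1 f=9]
step 2: expand (1,4) (f=7, h=5) → closed; open now [(2,3) g=2 f=7, (2,6) g=1 f=9, (3,4) g=2 f=9, (3,5) g=1 f=9]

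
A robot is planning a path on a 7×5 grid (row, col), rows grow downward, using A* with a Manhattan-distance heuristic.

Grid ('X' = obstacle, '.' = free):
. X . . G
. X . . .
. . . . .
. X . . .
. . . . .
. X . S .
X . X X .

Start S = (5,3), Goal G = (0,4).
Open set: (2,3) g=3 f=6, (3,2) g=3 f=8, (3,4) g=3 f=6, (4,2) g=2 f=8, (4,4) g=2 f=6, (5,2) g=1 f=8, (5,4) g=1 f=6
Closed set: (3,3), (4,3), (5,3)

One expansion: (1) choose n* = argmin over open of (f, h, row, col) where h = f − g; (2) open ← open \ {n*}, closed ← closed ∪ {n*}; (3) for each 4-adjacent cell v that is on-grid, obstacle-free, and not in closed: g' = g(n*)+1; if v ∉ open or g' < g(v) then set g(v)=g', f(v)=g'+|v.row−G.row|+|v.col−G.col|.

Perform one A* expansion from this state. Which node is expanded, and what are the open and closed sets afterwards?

step 1: expand (2,3) (f=6, h=3) → closed; open now [(1,3) g=4 f=6, (2,2) g=4 f=8, (2,4) g=4 f=6, (3,2) g=3 f=8, (3,4) g=3 f=6, (4,2) g=2 f=8, (4,4) g=2 f=6, (5,2) g=1 f=8, (5,4) g=1 f=6]

expanded=(2,3); open=[(1,3) g=4 f=6, (2,2) g=4 f=8, (2,4) g=4 f=6, (3,2) g=3 f=8, (3,4) g=3 f=6, (4,2) g=2 f=8, (4,4) g=2 f=6, (5,2) g=1 f=8, (5,4) g=1 f=6]; closed=[(2,3), (3,3), (4,3), (5,3)]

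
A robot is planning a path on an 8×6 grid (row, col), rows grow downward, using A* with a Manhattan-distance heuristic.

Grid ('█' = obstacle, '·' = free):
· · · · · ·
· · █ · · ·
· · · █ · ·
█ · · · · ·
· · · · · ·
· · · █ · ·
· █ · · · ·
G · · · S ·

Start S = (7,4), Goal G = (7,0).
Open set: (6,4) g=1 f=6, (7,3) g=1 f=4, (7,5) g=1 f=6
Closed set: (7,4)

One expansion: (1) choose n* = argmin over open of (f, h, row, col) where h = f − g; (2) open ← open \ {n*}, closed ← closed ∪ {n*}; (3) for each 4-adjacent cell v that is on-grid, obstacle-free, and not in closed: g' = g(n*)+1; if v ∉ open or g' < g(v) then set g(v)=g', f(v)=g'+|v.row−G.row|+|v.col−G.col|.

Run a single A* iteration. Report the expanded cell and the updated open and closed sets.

step 1: expand (7,3) (f=4, h=3) → closed; open now [(6,3) g=2 f=6, (6,4) g=1 f=6, (7,2) g=2 f=4, (7,5) g=1 f=6]

expanded=(7,3); open=[(6,3) g=2 f=6, (6,4) g=1 f=6, (7,2) g=2 f=4, (7,5) g=1 f=6]; closed=[(7,3), (7,4)]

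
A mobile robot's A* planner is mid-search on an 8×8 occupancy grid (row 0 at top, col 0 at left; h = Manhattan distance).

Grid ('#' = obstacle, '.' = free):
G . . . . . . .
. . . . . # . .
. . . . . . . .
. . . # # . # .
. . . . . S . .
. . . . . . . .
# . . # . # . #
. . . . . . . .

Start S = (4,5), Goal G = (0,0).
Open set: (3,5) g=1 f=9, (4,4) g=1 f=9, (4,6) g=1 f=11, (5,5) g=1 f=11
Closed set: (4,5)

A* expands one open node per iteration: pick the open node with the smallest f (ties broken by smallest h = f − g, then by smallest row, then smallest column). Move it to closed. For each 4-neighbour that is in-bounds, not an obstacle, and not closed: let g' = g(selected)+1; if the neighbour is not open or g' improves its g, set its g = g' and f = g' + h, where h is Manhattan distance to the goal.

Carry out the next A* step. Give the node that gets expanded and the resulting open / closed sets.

step 1: expand (3,5) (f=9, h=8) → closed; open now [(2,5) g=2 f=9, (4,4) g=1 f=9, (4,6) g=1 f=11, (5,5) g=1 f=11]

expanded=(3,5); open=[(2,5) g=2 f=9, (4,4) g=1 f=9, (4,6) g=1 f=11, (5,5) g=1 f=11]; closed=[(3,5), (4,5)]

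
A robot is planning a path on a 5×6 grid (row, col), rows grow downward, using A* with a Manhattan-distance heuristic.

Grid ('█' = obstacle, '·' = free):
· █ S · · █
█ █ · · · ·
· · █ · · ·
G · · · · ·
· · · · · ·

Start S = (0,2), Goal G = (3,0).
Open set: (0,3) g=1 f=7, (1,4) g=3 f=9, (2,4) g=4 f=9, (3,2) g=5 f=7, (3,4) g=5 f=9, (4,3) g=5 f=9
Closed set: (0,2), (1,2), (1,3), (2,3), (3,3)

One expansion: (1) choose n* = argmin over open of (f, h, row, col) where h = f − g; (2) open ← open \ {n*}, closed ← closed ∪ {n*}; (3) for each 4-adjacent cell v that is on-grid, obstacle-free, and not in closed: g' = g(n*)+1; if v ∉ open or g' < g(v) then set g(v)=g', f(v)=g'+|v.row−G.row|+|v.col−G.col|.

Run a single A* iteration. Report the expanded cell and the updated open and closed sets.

step 1: expand (3,2) (f=7, h=2) → closed; open now [(0,3) g=1 f=7, (1,4) g=3 f=9, (2,4) g=4 f=9, (3,1) g=6 f=7, (3,4) g=5 f=9, (4,2) g=6 f=9, (4,3) g=5 f=9]

expanded=(3,2); open=[(0,3) g=1 f=7, (1,4) g=3 f=9, (2,4) g=4 f=9, (3,1) g=6 f=7, (3,4) g=5 f=9, (4,2) g=6 f=9, (4,3) g=5 f=9]; closed=[(0,2), (1,2), (1,3), (2,3), (3,2), (3,3)]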